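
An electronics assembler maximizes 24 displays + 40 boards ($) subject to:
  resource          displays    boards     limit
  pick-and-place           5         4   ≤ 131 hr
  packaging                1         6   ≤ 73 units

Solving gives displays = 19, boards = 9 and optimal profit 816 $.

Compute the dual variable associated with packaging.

At the optimum: pick-and-place uses 131 of 131 (binding); packaging uses 73 of 73 (binding).
The binding rows give the dual system: 5·y_pick-and-place + 1·y_packaging = 24 and 4·y_pick-and-place + 6·y_packaging = 40.
This yields shadow prices y_pick-and-place = 4, y_packaging = 4.
Shadow price of packaging = 4.

4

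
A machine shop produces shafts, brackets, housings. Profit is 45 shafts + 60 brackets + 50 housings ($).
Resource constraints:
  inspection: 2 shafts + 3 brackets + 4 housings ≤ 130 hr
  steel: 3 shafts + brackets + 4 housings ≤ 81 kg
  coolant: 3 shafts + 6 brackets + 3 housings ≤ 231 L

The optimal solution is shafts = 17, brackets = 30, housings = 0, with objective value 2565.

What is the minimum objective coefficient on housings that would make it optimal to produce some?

51

Binding: steel and coolant. Non-binding: inspection (6 unused).
Slack constraints have shadow price 0 (complementary slackness).
The binding rows give the dual system: 3·y_steel + 3·y_coolant = 45 and 1·y_steel + 6·y_coolant = 60.
This yields shadow prices y_steel = 6, y_coolant = 9.
housings enters the basis when its profit ≥ yᵀa₃ = 6·4 + 9·3 = 51.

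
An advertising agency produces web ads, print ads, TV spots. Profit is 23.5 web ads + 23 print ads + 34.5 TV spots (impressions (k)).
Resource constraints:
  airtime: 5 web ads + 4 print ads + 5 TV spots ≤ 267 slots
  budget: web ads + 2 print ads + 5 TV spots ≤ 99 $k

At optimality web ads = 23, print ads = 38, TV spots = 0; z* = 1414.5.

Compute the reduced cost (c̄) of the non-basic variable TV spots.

-3

At the optimum: airtime uses 267 of 267 (binding); budget uses 99 of 99 (binding).
The binding rows give the dual system: 5·y_airtime + 1·y_budget = 23.5 and 4·y_airtime + 2·y_budget = 23.
→ y_airtime = 4 and y_budget = 3.5.
Reduced cost of TV spots: c₃ − yᵀa₃ = 34.5 − (4·5 + 3.5·5) = 34.5 − 37.5 = -3.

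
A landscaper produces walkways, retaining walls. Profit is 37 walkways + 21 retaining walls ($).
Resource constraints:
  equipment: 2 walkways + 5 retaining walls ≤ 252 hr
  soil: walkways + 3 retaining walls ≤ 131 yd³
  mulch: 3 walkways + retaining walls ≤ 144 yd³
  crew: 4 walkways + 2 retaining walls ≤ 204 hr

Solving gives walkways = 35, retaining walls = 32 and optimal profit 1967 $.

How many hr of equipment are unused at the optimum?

22

equipment used = 2·35 + 5·32 = 230; slack = 252 − 230 = 22.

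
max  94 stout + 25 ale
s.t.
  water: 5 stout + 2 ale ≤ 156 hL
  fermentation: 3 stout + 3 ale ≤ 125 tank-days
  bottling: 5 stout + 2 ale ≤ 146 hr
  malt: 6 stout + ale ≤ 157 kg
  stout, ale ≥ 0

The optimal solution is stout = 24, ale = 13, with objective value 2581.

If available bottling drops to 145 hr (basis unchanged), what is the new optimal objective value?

2573

Check each constraint at x*: water 146/156 (slack 10); fermentation 111/125 (slack 14); bottling 146/146 (tight); malt 157/157 (tight).
Slack constraints have shadow price 0 (complementary slackness).
Dual feasibility on the basic columns requires 5·y_bottling + 6·y_malt = 94, 2·y_bottling + 1·y_malt = 25.
This yields shadow prices y_bottling = 8, y_malt = 9.
Δz = y_bottling·Δb = 8 × (-1) = -8, so new z* = 2581 − 8 = 2573.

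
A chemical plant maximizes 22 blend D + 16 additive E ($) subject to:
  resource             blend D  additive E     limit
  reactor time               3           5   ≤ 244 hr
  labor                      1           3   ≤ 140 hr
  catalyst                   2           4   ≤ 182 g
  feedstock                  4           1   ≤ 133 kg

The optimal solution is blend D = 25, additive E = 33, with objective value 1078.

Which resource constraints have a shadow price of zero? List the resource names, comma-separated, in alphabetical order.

reactor time: 240/244 (slack 4)
labor: 124/140 (slack 16)
catalyst: 182/182 (binding)
feedstock: 133/133 (binding)
By complementary slackness, a constraint with positive slack has shadow price 0 → labor, reactor time.

labor, reactor time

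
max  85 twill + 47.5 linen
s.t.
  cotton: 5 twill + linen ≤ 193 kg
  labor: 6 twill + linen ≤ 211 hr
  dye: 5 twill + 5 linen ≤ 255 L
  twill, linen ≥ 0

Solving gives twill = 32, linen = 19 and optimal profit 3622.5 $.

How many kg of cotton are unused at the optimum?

14

cotton used = 5·32 + 1·19 = 179; slack = 193 − 179 = 14.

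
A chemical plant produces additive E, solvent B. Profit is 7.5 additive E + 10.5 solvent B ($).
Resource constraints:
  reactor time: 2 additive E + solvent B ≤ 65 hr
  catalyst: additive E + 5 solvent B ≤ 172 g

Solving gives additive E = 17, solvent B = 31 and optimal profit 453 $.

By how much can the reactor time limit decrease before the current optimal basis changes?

Binding constraints: reactor time, catalyst. The basis is B = [[2,1],[1,5]] with det 9.
Per unit decrease in reactor time, x* moves by d = (-0.5556, 0.1111).
The basis stays optimal until additive E reaches 0; allowable decrease = 30.6 hr.

30.6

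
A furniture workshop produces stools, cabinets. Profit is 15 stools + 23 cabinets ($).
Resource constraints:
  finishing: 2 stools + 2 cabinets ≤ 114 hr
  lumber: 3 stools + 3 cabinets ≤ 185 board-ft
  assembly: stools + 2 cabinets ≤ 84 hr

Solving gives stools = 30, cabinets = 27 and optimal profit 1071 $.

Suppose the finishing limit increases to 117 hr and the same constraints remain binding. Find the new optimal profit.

1081.5

Binding: finishing and assembly. Non-binding: lumber (14 unused).
Since lumber is not tight, its dual is 0.
The binding rows give the dual system: 2·y_finishing + 1·y_assembly = 15 and 2·y_finishing + 2·y_assembly = 23.
Solving: y_finishing = 3.5, y_assembly = 8.
Δz = y_finishing·Δb = 3.5 × (3) = 10.5, so new z* = 1071 + 10.5 = 1081.5.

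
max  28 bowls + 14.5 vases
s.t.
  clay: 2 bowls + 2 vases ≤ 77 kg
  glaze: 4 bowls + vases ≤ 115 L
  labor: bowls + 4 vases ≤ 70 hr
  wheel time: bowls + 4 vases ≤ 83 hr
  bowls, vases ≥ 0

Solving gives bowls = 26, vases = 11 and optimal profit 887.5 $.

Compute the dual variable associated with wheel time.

Check each constraint at x*: clay 74/77 (slack 3); glaze 115/115 (tight); labor 70/70 (tight); wheel time 70/83 (slack 13).
By complementary slackness, y = 0 for the non-binding constraints.
From A_Bᵀ y = c: 4·y_glaze + 1·y_labor = 28; 1·y_glaze + 4·y_labor = 14.5.
This yields shadow prices y_glaze = 6.5, y_labor = 2.
Shadow price of wheel time = 0.

0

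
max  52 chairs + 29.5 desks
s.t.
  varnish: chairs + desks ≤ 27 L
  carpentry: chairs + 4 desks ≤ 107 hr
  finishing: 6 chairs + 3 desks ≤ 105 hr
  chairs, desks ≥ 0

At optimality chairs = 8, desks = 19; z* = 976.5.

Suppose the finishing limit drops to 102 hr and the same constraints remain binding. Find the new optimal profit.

At the optimum: varnish uses 27 of 27 (binding); carpentry uses 84 of 107 (slack = 23); finishing uses 105 of 105 (binding).
By complementary slackness, y = 0 for the non-binding constraint.
The binding rows give the dual system: 1·y_varnish + 6·y_finishing = 52 and 1·y_varnish + 3·y_finishing = 29.5.
This yields shadow prices y_varnish = 7, y_finishing = 7.5.
Δz = y_finishing·Δb = 7.5 × (-3) = -22.5, so new z* = 976.5 − 22.5 = 954.

954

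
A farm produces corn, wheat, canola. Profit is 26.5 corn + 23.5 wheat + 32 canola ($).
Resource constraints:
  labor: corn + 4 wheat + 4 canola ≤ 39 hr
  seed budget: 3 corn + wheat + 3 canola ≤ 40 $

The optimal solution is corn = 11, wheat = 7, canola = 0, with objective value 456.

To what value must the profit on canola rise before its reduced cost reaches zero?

38.5

Both labor and seed budget are binding at x*.
Dual feasibility on the basic columns requires 1·y_labor + 3·y_seed budget = 26.5, 4·y_labor + 1·y_seed budget = 23.5.
This yields shadow prices y_labor = 4, y_seed budget = 7.5.
canola enters the basis when its profit ≥ yᵀa₃ = 4·4 + 7.5·3 = 38.5.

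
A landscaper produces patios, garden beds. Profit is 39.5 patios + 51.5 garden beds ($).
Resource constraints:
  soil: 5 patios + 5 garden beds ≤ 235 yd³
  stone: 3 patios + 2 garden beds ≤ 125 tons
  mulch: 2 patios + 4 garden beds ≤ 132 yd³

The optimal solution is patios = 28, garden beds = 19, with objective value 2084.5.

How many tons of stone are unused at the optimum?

stone used = 3·28 + 2·19 = 122; slack = 125 − 122 = 3.

3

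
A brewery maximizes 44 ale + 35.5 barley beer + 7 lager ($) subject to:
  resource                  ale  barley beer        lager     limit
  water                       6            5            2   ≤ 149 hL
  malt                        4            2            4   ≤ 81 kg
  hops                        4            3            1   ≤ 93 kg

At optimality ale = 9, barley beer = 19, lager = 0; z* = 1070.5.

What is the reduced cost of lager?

Binding: water and hops. Non-binding: malt (7 unused).
Since malt is not tight, its dual is 0.
Dual feasibility on the basic columns requires 6·y_water + 4·y_hops = 44, 5·y_water + 3·y_hops = 35.5.
This yields shadow prices y_water = 5, y_hops = 3.5.
Reduced cost of lager: c₃ − yᵀa₃ = 7 − (5·2 + 3.5·1) = 7 − 13.5 = -6.5.

-6.5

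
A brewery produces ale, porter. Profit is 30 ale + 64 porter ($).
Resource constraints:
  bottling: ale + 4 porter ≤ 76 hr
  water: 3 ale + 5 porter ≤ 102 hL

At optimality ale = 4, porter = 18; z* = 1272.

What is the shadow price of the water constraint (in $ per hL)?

Both bottling and water are binding at x*.
From A_Bᵀ y = c: 1·y_bottling + 3·y_water = 30; 4·y_bottling + 5·y_water = 64.
Solving: y_bottling = 6, y_water = 8.
Shadow price of water = 8.

8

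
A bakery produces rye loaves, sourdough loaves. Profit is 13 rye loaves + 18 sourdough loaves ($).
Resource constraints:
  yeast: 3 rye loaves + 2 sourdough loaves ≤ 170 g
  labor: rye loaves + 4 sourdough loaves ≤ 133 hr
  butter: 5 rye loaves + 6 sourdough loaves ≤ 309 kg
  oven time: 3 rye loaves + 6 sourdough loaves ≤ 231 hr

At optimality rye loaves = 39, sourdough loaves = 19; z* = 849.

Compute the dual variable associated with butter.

2

Check each constraint at x*: yeast 155/170 (slack 15); labor 115/133 (slack 18); butter 309/309 (tight); oven time 231/231 (tight).
Slack constraints have shadow price 0 (complementary slackness).
The binding rows give the dual system: 5·y_butter + 3·y_oven time = 13 and 6·y_butter + 6·y_oven time = 18.
Solving: y_butter = 2, y_oven time = 1.
Shadow price of butter = 2.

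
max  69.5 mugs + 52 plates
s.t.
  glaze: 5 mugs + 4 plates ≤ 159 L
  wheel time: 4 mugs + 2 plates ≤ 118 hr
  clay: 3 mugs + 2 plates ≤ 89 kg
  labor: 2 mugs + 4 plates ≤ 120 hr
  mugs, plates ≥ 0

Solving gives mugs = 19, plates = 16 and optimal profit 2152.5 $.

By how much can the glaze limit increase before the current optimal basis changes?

4.5

Binding constraints: glaze, clay. The basis is B = [[5,4],[3,2]] with det -2.
Per unit increase in glaze, x* moves by d = (-1, 1.5).
The basis stays optimal until labor becomes binding; allowable increase = 4.5 L.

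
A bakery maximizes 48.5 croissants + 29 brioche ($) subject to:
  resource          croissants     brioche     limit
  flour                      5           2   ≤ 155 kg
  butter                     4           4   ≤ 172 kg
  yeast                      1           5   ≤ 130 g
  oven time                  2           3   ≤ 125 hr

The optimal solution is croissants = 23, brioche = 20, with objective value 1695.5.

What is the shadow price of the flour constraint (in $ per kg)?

Binding: flour and butter. Non-binding: yeast (7 unused), oven time (19 unused).
By complementary slackness, y = 0 for the non-binding constraints.
From A_Bᵀ y = c: 5·y_flour + 4·y_butter = 48.5; 2·y_flour + 4·y_butter = 29.
→ y_flour = 6.5 and y_butter = 4.
Shadow price of flour = 6.5.

6.5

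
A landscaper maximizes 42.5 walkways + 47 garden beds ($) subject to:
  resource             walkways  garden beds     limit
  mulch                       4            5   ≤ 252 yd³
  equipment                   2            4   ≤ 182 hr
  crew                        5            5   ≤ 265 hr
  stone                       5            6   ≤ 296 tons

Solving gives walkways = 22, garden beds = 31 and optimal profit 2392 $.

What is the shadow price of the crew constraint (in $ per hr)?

4

Binding: crew and stone. Non-binding: mulch (9 unused), equipment (14 unused).
Slack constraints have shadow price 0 (complementary slackness).
Dual feasibility on the basic columns requires 5·y_crew + 5·y_stone = 42.5, 5·y_crew + 6·y_stone = 47.
→ y_crew = 4 and y_stone = 4.5.
Shadow price of crew = 4.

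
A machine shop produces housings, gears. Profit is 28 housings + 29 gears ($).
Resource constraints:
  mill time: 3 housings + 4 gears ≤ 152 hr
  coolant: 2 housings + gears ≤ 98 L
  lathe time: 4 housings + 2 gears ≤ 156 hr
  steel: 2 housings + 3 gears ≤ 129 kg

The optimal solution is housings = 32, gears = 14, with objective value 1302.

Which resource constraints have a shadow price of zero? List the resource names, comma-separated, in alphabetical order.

mill time: 152/152 (binding)
coolant: 78/98 (slack 20)
lathe time: 156/156 (binding)
steel: 106/129 (slack 23)
By complementary slackness, a constraint with positive slack has shadow price 0 → coolant, steel.

coolant, steel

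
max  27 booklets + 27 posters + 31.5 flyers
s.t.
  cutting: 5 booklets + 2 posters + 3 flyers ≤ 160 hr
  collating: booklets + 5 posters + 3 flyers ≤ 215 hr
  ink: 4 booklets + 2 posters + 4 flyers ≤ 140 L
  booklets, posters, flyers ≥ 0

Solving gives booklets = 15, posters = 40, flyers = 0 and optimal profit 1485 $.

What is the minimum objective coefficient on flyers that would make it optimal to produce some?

Binding: collating and ink. Non-binding: cutting (5 unused).
By complementary slackness, y = 0 for the non-binding constraint.
From A_Bᵀ y = c: 1·y_collating + 4·y_ink = 27; 5·y_collating + 2·y_ink = 27.
→ y_collating = 3 and y_ink = 6.
flyers enters the basis when its profit ≥ yᵀa₃ = 3·3 + 6·4 = 33.

33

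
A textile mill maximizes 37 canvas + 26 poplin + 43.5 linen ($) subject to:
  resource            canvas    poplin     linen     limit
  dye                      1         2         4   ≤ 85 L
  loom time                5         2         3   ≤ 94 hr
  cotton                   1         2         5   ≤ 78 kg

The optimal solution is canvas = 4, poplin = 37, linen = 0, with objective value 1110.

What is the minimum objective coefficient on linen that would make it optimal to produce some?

At the optimum: dye uses 78 of 85 (slack = 7); loom time uses 94 of 94 (binding); cotton uses 78 of 78 (binding).
By complementary slackness, y = 0 for the non-binding constraint.
From A_Bᵀ y = c: 5·y_loom time + 1·y_cotton = 37; 2·y_loom time + 2·y_cotton = 26.
→ y_loom time = 6 and y_cotton = 7.
linen enters the basis when its profit ≥ yᵀa₃ = 6·3 + 7·5 = 53.

53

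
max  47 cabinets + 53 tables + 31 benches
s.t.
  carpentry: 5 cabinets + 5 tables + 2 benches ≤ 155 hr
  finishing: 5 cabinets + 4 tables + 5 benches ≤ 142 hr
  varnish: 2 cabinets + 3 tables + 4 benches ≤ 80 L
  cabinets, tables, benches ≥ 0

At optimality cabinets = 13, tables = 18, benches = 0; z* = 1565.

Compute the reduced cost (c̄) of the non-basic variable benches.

-7

Binding: carpentry and varnish. Non-binding: finishing (5 unused).
Since finishing is not tight, its dual is 0.
From A_Bᵀ y = c: 5·y_carpentry + 2·y_varnish = 47; 5·y_carpentry + 3·y_varnish = 53.
This yields shadow prices y_carpentry = 7, y_varnish = 6.
Reduced cost of benches: c₃ − yᵀa₃ = 31 − (7·2 + 6·4) = 31 − 38 = -7.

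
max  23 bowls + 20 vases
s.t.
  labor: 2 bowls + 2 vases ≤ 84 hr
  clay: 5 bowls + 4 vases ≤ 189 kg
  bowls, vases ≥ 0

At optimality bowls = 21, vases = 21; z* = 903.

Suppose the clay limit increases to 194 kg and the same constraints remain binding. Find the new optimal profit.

918

Check each constraint at x*: labor 84/84 (tight); clay 189/189 (tight).
The binding rows give the dual system: 2·y_labor + 5·y_clay = 23 and 2·y_labor + 4·y_clay = 20.
This yields shadow prices y_labor = 4, y_clay = 3.
Δz = y_clay·Δb = 3 × (5) = 15, so new z* = 903 + 15 = 918.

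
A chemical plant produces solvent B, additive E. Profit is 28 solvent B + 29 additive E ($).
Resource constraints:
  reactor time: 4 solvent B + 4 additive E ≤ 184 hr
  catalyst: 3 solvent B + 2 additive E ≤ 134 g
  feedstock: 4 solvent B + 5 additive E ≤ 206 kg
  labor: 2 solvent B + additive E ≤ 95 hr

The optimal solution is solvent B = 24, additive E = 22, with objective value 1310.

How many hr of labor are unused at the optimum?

labor used = 2·24 + 1·22 = 70; slack = 95 − 70 = 25.

25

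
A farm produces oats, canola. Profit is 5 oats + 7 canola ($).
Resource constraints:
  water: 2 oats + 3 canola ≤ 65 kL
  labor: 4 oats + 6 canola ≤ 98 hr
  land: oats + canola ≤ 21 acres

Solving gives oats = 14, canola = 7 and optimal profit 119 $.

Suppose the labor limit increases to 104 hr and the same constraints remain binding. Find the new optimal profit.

125

At the optimum: water uses 49 of 65 (slack = 16); labor uses 98 of 98 (binding); land uses 21 of 21 (binding).
Since water is not tight, its dual is 0.
The binding rows give the dual system: 4·y_labor + 1·y_land = 5 and 6·y_labor + 1·y_land = 7.
Solving: y_labor = 1, y_land = 1.
Δz = y_labor·Δb = 1 × (6) = 6, so new z* = 119 + 6 = 125.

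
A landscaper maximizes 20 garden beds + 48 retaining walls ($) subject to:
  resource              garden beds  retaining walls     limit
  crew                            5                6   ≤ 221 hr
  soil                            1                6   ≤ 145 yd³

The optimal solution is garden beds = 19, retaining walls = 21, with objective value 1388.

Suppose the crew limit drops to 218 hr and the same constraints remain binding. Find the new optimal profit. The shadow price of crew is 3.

Δb = -3, so new z* = 1388 + (3)·(-3) = 1388 − 9 = 1379.

1379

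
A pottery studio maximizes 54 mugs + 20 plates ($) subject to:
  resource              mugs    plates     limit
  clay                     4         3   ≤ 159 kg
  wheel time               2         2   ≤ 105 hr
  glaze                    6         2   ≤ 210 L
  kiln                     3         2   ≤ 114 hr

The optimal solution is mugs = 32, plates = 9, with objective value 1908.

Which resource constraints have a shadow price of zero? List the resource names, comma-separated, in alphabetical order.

clay, wheel time

clay: 155/159 (slack 4)
wheel time: 82/105 (slack 23)
glaze: 210/210 (binding)
kiln: 114/114 (binding)
By complementary slackness, a constraint with positive slack has shadow price 0 → clay, wheel time.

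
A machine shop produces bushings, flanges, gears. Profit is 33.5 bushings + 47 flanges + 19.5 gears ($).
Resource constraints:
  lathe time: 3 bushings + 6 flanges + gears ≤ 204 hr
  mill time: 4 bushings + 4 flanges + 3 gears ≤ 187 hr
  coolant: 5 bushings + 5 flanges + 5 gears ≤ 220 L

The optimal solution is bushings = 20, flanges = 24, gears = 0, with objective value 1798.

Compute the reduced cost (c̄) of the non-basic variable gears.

At the optimum: lathe time uses 204 of 204 (binding); mill time uses 176 of 187 (slack = 11); coolant uses 220 of 220 (binding).
Since mill time is not tight, its dual is 0.
Dual feasibility on the basic columns requires 3·y_lathe time + 5·y_coolant = 33.5, 6·y_lathe time + 5·y_coolant = 47.
Solving: y_lathe time = 4.5, y_coolant = 4.
Reduced cost of gears: c₃ − yᵀa₃ = 19.5 − (4.5·1 + 4·5) = 19.5 − 24.5 = -5.

-5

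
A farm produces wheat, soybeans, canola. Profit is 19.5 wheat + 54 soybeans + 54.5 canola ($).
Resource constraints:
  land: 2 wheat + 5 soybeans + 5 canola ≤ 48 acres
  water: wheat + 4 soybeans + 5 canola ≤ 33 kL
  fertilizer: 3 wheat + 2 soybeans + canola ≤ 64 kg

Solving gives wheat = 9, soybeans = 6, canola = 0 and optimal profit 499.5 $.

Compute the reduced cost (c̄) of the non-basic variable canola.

Check each constraint at x*: land 48/48 (tight); water 33/33 (tight); fertilizer 39/64 (slack 25).
Slack constraints have shadow price 0 (complementary slackness).
The binding rows give the dual system: 2·y_land + 1·y_water = 19.5 and 5·y_land + 4·y_water = 54.
This yields shadow prices y_land = 8, y_water = 3.5.
Reduced cost of canola: c₃ − yᵀa₃ = 54.5 − (8·5 + 3.5·5) = 54.5 − 57.5 = -3.

-3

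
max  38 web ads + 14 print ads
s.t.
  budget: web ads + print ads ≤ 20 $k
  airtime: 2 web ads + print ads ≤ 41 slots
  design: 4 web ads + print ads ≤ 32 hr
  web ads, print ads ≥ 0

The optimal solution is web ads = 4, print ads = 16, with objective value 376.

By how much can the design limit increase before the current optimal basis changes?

Binding constraints: budget, design. The basis is B = [[1,1],[4,1]] with det -3.
Per unit increase in design, x* moves by d = (0.3333, -0.3333).
The basis stays optimal until print ads reaches 0; allowable increase = 48 hr.

48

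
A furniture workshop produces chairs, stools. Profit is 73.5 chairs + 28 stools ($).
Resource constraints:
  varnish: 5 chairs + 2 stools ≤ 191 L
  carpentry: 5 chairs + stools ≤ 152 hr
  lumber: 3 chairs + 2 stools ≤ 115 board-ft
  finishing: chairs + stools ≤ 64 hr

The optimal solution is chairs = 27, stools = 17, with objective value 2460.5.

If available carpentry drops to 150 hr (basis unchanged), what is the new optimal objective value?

Check each constraint at x*: varnish 169/191 (slack 22); carpentry 152/152 (tight); lumber 115/115 (tight); finishing 44/64 (slack 20).
By complementary slackness, y = 0 for the non-binding constraints.
The binding rows give the dual system: 5·y_carpentry + 3·y_lumber = 73.5 and 1·y_carpentry + 2·y_lumber = 28.
This yields shadow prices y_carpentry = 9, y_lumber = 9.5.
Δz = y_carpentry·Δb = 9 × (-2) = -18, so new z* = 2460.5 − 18 = 2442.5.

2442.5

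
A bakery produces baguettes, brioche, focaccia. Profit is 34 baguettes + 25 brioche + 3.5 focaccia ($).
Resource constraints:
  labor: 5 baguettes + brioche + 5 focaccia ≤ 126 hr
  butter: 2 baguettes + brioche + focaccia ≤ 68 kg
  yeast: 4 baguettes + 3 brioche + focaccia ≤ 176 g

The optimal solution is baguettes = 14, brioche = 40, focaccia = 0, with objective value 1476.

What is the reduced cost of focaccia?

-5.5

Binding: butter and yeast. Non-binding: labor (16 unused).
Slack constraints have shadow price 0 (complementary slackness).
Dual feasibility on the basic columns requires 2·y_butter + 4·y_yeast = 34, 1·y_butter + 3·y_yeast = 25.
Solving: y_butter = 1, y_yeast = 8.
Reduced cost of focaccia: c₃ − yᵀa₃ = 3.5 − (1·1 + 8·1) = 3.5 − 9 = -5.5.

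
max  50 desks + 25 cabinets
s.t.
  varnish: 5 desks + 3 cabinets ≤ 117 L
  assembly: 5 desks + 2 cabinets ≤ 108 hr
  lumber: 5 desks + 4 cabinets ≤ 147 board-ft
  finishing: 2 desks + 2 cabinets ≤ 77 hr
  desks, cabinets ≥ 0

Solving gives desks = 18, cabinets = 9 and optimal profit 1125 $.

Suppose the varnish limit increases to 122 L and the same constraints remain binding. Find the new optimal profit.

1150

At the optimum: varnish uses 117 of 117 (binding); assembly uses 108 of 108 (binding); lumber uses 126 of 147 (slack = 21); finishing uses 54 of 77 (slack = 23).
By complementary slackness, y = 0 for the non-binding constraints.
Dual feasibility on the basic columns requires 5·y_varnish + 5·y_assembly = 50, 3·y_varnish + 2·y_assembly = 25.
Solving: y_varnish = 5, y_assembly = 5.
Δz = y_varnish·Δb = 5 × (5) = 25, so new z* = 1125 + 25 = 1150.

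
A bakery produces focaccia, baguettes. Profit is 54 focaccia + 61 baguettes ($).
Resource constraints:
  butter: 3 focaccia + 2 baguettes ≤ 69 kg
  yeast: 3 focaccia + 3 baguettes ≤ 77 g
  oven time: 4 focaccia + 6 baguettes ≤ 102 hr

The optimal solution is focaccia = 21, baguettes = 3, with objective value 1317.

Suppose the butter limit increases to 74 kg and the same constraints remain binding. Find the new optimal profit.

Binding: butter and oven time. Non-binding: yeast (5 unused).
Since yeast is not tight, its dual is 0.
From A_Bᵀ y = c: 3·y_butter + 4·y_oven time = 54; 2·y_butter + 6·y_oven time = 61.
→ y_butter = 8 and y_oven time = 7.5.
Δz = y_butter·Δb = 8 × (5) = 40, so new z* = 1317 + 40 = 1357.

1357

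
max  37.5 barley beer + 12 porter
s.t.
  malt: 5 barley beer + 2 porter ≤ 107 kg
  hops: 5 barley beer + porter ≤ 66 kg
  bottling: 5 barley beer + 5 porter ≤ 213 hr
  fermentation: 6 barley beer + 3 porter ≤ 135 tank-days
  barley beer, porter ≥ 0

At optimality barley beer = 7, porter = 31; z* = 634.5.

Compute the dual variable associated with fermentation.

At the optimum: malt uses 97 of 107 (slack = 10); hops uses 66 of 66 (binding); bottling uses 190 of 213 (slack = 23); fermentation uses 135 of 135 (binding).
By complementary slackness, y = 0 for the non-binding constraints.
From A_Bᵀ y = c: 5·y_hops + 6·y_fermentation = 37.5; 1·y_hops + 3·y_fermentation = 12.
This yields shadow prices y_hops = 4.5, y_fermentation = 2.5.
Shadow price of fermentation = 2.5.

2.5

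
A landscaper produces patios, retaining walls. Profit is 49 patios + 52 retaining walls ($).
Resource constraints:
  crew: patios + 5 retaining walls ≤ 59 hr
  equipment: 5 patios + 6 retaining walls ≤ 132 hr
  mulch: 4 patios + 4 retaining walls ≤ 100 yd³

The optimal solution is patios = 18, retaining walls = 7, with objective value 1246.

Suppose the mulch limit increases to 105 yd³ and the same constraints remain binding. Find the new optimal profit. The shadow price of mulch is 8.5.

Δb = 5, so new z* = 1246 + (8.5)·(5) = 1246 + 42.5 = 1288.5.

1288.5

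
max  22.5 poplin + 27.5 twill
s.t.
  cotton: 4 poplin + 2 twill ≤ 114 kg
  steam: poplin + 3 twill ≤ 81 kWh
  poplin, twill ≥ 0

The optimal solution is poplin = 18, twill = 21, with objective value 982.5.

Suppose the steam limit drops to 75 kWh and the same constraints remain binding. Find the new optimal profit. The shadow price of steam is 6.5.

943.5

Δb = -6, so new z* = 982.5 + (6.5)·(-6) = 982.5 − 39 = 943.5.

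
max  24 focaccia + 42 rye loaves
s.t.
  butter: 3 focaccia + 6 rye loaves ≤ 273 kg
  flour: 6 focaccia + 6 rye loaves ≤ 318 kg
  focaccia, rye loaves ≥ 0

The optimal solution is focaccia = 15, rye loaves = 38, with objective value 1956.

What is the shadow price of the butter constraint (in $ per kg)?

6

Check each constraint at x*: butter 273/273 (tight); flour 318/318 (tight).
Dual feasibility on the basic columns requires 3·y_butter + 6·y_flour = 24, 6·y_butter + 6·y_flour = 42.
This yields shadow prices y_butter = 6, y_flour = 1.
Shadow price of butter = 6.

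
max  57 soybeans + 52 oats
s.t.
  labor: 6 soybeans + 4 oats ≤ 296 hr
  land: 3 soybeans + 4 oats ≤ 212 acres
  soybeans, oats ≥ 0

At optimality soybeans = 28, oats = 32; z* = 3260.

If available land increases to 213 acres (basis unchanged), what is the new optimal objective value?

3267

At the optimum: labor uses 296 of 296 (binding); land uses 212 of 212 (binding).
Dual feasibility on the basic columns requires 6·y_labor + 3·y_land = 57, 4·y_labor + 4·y_land = 52.
This yields shadow prices y_labor = 6, y_land = 7.
Δz = y_land·Δb = 7 × (1) = 7, so new z* = 3260 + 7 = 3267.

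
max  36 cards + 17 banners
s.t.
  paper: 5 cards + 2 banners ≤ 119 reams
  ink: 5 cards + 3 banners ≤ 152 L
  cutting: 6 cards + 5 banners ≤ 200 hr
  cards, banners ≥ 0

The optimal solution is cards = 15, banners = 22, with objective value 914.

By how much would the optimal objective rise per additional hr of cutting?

Binding: paper and cutting. Non-binding: ink (11 unused).
By complementary slackness, y = 0 for the non-binding constraint.
From A_Bᵀ y = c: 5·y_paper + 6·y_cutting = 36; 2·y_paper + 5·y_cutting = 17.
Solving: y_paper = 6, y_cutting = 1.
Shadow price of cutting = 1.

1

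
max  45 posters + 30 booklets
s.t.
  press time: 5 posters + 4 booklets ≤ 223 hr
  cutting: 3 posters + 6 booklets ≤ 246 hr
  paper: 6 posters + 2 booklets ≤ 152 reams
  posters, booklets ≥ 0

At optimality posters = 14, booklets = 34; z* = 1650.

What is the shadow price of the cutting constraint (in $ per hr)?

3

Binding: cutting and paper. Non-binding: press time (17 unused).
Since press time is not tight, its dual is 0.
The binding rows give the dual system: 3·y_cutting + 6·y_paper = 45 and 6·y_cutting + 2·y_paper = 30.
→ y_cutting = 3 and y_paper = 6.
Shadow price of cutting = 3.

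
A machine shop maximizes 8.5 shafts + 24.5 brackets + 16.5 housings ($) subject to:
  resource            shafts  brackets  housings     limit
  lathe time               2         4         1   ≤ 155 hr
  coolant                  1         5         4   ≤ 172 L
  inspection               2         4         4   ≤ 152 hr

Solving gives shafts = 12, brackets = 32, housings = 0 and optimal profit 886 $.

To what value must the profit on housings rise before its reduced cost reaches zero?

22

At the optimum: lathe time uses 152 of 155 (slack = 3); coolant uses 172 of 172 (binding); inspection uses 152 of 152 (binding).
By complementary slackness, y = 0 for the non-binding constraint.
Dual feasibility on the basic columns requires 1·y_coolant + 2·y_inspection = 8.5, 5·y_coolant + 4·y_inspection = 24.5.
→ y_coolant = 2.5 and y_inspection = 3.
housings enters the basis when its profit ≥ yᵀa₃ = 2.5·4 + 3·4 = 22.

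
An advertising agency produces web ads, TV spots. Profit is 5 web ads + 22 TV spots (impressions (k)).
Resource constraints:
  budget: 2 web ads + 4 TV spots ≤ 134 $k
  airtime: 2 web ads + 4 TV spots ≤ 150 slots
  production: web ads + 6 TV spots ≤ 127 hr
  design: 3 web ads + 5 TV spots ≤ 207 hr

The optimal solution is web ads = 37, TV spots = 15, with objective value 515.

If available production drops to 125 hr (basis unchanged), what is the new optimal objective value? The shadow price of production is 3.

Δb = -2, so new z* = 515 + (3)·(-2) = 515 − 6 = 509.

509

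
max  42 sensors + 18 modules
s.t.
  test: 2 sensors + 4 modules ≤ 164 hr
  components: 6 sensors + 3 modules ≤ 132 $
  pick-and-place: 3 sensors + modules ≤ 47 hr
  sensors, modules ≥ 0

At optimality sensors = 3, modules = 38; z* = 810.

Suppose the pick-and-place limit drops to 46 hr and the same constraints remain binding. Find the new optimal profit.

Check each constraint at x*: test 158/164 (slack 6); components 132/132 (tight); pick-and-place 47/47 (tight).
Slack constraints have shadow price 0 (complementary slackness).
From A_Bᵀ y = c: 6·y_components + 3·y_pick-and-place = 42; 3·y_components + 1·y_pick-and-place = 18.
Solving: y_components = 4, y_pick-and-place = 6.
Δz = y_pick-and-place·Δb = 6 × (-1) = -6, so new z* = 810 − 6 = 804.

804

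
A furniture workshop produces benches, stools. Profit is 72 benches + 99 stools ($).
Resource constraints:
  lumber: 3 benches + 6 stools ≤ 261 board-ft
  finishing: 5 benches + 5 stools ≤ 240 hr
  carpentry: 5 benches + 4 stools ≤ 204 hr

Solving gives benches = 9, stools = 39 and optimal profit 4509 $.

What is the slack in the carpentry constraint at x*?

carpentry used = 5·9 + 4·39 = 201; slack = 204 − 201 = 3.

3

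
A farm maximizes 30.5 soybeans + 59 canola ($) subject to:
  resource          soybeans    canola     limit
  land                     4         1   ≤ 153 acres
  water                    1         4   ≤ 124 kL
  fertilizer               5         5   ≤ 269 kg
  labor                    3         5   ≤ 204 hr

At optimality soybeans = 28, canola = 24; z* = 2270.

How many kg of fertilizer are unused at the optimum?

fertilizer used = 5·28 + 5·24 = 260; slack = 269 − 260 = 9.

9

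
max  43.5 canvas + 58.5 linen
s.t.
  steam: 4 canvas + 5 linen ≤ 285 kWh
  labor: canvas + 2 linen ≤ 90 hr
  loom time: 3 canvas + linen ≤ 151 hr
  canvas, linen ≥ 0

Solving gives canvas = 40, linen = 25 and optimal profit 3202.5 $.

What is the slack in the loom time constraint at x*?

6

loom time used = 3·40 + 1·25 = 145; slack = 151 − 145 = 6.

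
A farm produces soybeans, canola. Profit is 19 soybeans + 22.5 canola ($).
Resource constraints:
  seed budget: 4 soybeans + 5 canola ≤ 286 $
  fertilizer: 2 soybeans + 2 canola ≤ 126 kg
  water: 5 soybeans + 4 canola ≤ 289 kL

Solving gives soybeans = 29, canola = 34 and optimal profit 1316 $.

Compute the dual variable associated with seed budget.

Check each constraint at x*: seed budget 286/286 (tight); fertilizer 126/126 (tight); water 281/289 (slack 8).
By complementary slackness, y = 0 for the non-binding constraint.
The binding rows give the dual system: 4·y_seed budget + 2·y_fertilizer = 19 and 5·y_seed budget + 2·y_fertilizer = 22.5.
→ y_seed budget = 3.5 and y_fertilizer = 2.5.
Shadow price of seed budget = 3.5.

3.5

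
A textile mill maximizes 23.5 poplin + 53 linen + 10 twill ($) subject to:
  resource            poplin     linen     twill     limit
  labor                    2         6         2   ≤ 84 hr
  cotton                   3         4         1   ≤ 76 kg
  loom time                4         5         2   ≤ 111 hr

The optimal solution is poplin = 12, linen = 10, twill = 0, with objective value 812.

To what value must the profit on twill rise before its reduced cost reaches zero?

16.5

Check each constraint at x*: labor 84/84 (tight); cotton 76/76 (tight); loom time 98/111 (slack 13).
By complementary slackness, y = 0 for the non-binding constraint.
The binding rows give the dual system: 2·y_labor + 3·y_cotton = 23.5 and 6·y_labor + 4·y_cotton = 53.
This yields shadow prices y_labor = 6.5, y_cotton = 3.5.
twill enters the basis when its profit ≥ yᵀa₃ = 6.5·2 + 3.5·1 = 16.5.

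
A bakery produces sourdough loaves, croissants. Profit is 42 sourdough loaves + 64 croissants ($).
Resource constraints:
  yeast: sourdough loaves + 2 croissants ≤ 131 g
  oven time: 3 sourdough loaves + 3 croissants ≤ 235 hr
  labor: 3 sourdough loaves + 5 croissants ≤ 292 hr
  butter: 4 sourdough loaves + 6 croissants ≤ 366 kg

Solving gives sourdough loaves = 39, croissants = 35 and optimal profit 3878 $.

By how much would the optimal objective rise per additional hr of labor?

2

Binding: labor and butter. Non-binding: yeast (22 unused), oven time (13 unused).
Slack constraints have shadow price 0 (complementary slackness).
Dual feasibility on the basic columns requires 3·y_labor + 4·y_butter = 42, 5·y_labor + 6·y_butter = 64.
Solving: y_labor = 2, y_butter = 9.
Shadow price of labor = 2.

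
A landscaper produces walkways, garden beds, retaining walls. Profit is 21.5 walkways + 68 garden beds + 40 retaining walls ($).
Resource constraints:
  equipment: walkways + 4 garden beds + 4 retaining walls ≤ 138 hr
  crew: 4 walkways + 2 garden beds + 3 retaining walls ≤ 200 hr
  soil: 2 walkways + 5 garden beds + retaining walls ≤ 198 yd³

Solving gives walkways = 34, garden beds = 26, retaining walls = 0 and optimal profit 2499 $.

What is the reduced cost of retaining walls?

-4

Binding: equipment and soil. Non-binding: crew (12 unused).
By complementary slackness, y = 0 for the non-binding constraint.
The binding rows give the dual system: 1·y_equipment + 2·y_soil = 21.5 and 4·y_equipment + 5·y_soil = 68.
Solving: y_equipment = 9.5, y_soil = 6.
Reduced cost of retaining walls: c₃ − yᵀa₃ = 40 − (9.5·4 + 6·1) = 40 − 44 = -4.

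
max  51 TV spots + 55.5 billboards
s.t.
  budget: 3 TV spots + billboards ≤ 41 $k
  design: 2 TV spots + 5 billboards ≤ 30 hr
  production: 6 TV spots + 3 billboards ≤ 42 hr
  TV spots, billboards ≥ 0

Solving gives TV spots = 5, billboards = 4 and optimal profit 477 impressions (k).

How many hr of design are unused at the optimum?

0

design used = 2·5 + 5·4 = 30; slack = 30 − 30 = 0.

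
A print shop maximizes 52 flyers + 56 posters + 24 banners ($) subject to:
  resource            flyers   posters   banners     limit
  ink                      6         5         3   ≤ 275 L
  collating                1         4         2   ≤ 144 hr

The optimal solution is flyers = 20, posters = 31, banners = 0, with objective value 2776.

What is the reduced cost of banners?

Check each constraint at x*: ink 275/275 (tight); collating 144/144 (tight).
The binding rows give the dual system: 6·y_ink + 1·y_collating = 52 and 5·y_ink + 4·y_collating = 56.
→ y_ink = 8 and y_collating = 4.
Reduced cost of banners: c₃ − yᵀa₃ = 24 − (8·3 + 4·2) = 24 − 32 = -8.

-8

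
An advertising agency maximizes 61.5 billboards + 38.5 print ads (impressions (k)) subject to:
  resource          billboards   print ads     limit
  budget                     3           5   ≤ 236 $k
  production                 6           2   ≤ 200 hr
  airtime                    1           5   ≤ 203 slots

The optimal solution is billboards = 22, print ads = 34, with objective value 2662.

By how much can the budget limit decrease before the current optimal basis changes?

136

Binding constraints: budget, production. The basis is B = [[3,5],[6,2]] with det -24.
Per unit decrease in budget, x* moves by d = (0.0833, -0.25).
The basis stays optimal until print ads reaches 0; allowable decrease = 136 $k.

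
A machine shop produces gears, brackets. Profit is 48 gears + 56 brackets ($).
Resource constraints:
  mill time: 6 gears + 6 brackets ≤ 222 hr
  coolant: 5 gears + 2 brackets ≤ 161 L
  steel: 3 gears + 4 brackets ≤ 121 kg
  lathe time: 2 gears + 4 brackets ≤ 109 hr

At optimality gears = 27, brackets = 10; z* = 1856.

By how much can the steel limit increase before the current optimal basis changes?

Binding constraints: mill time, steel. The basis is B = [[6,6],[3,4]] with det 6.
Per unit increase in steel, x* moves by d = (-1, 1).
The basis stays optimal until lathe time becomes binding; allowable increase = 7.5 kg.

7.5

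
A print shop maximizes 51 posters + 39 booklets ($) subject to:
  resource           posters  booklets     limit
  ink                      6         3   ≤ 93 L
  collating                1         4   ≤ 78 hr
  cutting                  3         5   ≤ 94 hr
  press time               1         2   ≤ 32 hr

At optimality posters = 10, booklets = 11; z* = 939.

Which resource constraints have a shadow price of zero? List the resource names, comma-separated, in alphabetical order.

ink: 93/93 (binding)
collating: 54/78 (slack 24)
cutting: 85/94 (slack 9)
press time: 32/32 (binding)
By complementary slackness, a constraint with positive slack has shadow price 0 → collating, cutting.

collating, cutting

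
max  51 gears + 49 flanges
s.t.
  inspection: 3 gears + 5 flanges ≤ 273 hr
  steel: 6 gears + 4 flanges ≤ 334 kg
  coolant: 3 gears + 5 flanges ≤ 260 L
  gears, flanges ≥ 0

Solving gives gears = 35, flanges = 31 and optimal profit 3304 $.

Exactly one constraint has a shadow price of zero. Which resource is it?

inspection: 260/273 (slack 13)
steel: 334/334 (binding)
coolant: 260/260 (binding)
By complementary slackness, a constraint with positive slack has shadow price 0 → inspection.

inspection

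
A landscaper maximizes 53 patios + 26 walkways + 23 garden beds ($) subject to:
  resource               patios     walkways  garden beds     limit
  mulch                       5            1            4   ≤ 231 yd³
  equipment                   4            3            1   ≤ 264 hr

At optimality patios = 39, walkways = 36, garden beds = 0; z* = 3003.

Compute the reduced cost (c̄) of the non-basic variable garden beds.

-4

Both mulch and equipment are binding at x*.
Dual feasibility on the basic columns requires 5·y_mulch + 4·y_equipment = 53, 1·y_mulch + 3·y_equipment = 26.
→ y_mulch = 5 and y_equipment = 7.
Reduced cost of garden beds: c₃ − yᵀa₃ = 23 − (5·4 + 7·1) = 23 − 27 = -4.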